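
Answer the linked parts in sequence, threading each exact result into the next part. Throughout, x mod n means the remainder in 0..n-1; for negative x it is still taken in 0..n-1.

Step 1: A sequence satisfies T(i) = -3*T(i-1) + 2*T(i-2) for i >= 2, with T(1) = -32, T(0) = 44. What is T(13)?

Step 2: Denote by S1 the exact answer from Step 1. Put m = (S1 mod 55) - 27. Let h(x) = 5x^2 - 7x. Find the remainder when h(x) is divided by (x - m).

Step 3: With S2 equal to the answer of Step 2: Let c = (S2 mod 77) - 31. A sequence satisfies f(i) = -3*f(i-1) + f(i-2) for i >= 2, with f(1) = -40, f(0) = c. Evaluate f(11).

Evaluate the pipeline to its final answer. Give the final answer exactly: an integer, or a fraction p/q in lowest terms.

-5145196

Step 1: T(2) = -3*(-32) + 2*(44) = 184; iterating: T(2)=184, T(3)=-616, T(4)=2216, T(5)=-7880, T(6)=28072, T(7)=-99976, T(8)=356072, T(9)=-1268168, T(10)=4516648, T(11)=-16086280, T(12)=57292136, T(13)=-204048968; answer -204048968
Step 2: S1 = -204048968; m = 15; remainder = value at the root: 5*(15)^2 - 7*(15)^1 = (1125) + (-105) = 1020; answer 1020
Step 3: S2 = 1020; c = -12; f(2) = -3*(-40) + 1*(-12) = 108; iterating: f(2)=108, f(3)=-364, f(4)=1200, f(5)=-3964, f(6)=13092, f(7)=-43240, f(8)=142812, f(9)=-471676, f(10)=1557840, f(11)=-5145196; answer -5145196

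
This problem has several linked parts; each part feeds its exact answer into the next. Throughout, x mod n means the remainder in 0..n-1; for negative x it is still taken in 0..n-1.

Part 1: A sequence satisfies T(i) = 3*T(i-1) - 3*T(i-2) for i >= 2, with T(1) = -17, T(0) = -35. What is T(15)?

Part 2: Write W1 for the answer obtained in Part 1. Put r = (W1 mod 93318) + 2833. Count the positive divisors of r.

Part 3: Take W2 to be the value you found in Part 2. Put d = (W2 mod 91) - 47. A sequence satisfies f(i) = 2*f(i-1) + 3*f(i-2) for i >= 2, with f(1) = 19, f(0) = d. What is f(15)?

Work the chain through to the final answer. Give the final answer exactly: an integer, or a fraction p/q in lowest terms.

Part 1: T(2) = 3*(-17) - 3*(-35) = 54; iterating: T(2)=54, T(3)=213, T(4)=477, T(5)=792, T(6)=945, T(7)=459, T(8)=-1458, T(9)=-5751, T(10)=-12879, T(11)=-21384, T(12)=-25515, T(13)=-12393, T(14)=39366, T(15)=155277; answer 155277
Part 2: W1 = 155277; r = 64792; 64792 = 2^3 * 7 * 13 * 89; number of divisors = (3+1) * (1+1) * (1+1) * (1+1) = 32; answer 32
Part 3: W2 = 32; d = -15; f(2) = 2*(19) + 3*(-15) = -7; iterating: f(2)=-7, f(3)=43, f(4)=65, f(5)=259, f(6)=713, f(7)=2203, f(8)=6545, f(9)=19699, f(10)=59033, f(11)=177163, f(12)=531425, f(13)=1594339, f(14)=4782953, f(15)=14348923; answer 14348923

14348923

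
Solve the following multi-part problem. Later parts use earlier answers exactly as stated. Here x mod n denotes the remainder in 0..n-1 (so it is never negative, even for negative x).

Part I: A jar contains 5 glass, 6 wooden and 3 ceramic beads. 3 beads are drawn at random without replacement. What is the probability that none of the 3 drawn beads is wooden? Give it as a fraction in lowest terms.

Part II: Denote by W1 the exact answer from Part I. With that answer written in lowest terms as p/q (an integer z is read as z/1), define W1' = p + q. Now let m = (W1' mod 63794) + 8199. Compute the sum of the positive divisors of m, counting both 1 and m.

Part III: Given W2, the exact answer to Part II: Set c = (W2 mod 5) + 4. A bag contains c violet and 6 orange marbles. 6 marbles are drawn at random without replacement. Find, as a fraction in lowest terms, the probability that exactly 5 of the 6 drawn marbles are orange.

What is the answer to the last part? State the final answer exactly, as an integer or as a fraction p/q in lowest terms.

Part I: total draws C(14,3) = 364; favorable C(8,3) = 56; P = 2/13; answer 2/13
Part II: W1 = 2/13; threaded value p + q = 15; m = 8214; 8214 = 2 * 3 * 37^2; sigma = (1 + 2) * (1 + 3) * (1 + 37 + 1369) = 3 * 4 * 1407 = 16884; answer 16884
Part III: W2 = 16884; c = 8; total draws C(14,6) = 3003; favorable C(6,5)*C(8,1) = 48; P = 16/1001; answer 16/1001

16/1001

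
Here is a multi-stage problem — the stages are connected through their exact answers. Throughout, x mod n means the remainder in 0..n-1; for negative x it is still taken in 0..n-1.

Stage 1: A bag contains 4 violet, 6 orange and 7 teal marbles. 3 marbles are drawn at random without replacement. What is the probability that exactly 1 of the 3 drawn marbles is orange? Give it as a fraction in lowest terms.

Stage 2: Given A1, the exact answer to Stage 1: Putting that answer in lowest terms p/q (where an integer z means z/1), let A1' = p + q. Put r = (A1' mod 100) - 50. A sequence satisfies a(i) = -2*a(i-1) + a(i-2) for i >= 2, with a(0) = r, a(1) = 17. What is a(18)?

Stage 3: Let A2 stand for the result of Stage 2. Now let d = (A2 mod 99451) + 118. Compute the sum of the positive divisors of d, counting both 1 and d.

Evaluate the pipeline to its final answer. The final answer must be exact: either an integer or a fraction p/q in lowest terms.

Stage 1: total draws C(17,3) = 680; favorable C(6,1)*C(11,2) = 330; P = 33/68; answer 33/68
Stage 2: A1 = 33/68; threaded value p + q = 101; r = -49; a(2) = -2*(17) + 1*(-49) = -83; iterating: a(2)=-83, a(3)=183, a(4)=-449, a(5)=1081, a(6)=-2611, a(7)=6303, a(8)=-15217, a(9)=36737, a(10)=-88691, a(11)=214119, a(12)=-516929, a(13)=1247977, a(14)=-3012883, a(15)=7273743, a(16)=-17560369, a(17)=42394481, a(18)=-102349331; answer -102349331
Stage 3: A2 = -102349331; d = 85317; 85317 = 3 * 28439; sigma = (1 + 3) * (1 + 28439) = 4 * 28440 = 113760; answer 113760

113760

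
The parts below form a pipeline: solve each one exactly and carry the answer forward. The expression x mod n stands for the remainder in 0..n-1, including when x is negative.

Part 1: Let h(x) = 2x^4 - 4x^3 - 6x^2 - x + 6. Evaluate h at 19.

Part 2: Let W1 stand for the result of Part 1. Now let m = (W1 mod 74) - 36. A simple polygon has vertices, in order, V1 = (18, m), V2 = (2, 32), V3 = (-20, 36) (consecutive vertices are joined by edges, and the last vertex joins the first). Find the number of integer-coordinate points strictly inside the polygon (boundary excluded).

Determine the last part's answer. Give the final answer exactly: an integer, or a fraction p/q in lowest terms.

86

Part 1: 2*(19)^4 - 4*(19)^3 - 6*(19)^2 - 1*(19)^1 + 6 = (260642) + (-27436) + (-2166) + (-19) + (6) = 231027; answer 231027
Part 2: W1 = 231027; m = 37; cross terms: (18*32 - 2*37)=502, (2*36 - -20*32)=712, (-20*37 - 18*36)=-1388; twice the area = |-174| = 174; area = 87; boundary points = 1 + 2 + 1 = 4; strictly interior points = area - boundary/2 + 1 = 86; answer 86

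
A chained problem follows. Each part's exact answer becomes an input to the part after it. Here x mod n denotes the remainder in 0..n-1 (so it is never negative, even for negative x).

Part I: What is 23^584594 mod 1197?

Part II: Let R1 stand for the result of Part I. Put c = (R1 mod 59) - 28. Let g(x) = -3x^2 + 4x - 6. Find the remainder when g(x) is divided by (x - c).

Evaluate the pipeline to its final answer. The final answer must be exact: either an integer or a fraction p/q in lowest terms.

-213

Part I: squarings mod 1197: 23^1=23, 23^2=529, 23^4=940, 23^8=214, 23^16=310, 23^32=340, 23^64=688, 23^128=529, 23^256=940, 23^512=214, 23^1024=310, 23^2048=340, 23^4096=688, 23^8192=529, 23^16384=940, 23^32768=214, 23^65536=310, 23^131072=340, 23^262144=688, 23^524288=529; 23^584594 = 23^2 * 23^16 * 23^128 * 23^256 * 23^512 * 23^2048 * 23^8192 * 23^16384 * 23^32768 * 23^524288 = 214 (mod 1197); answer 214
Part II: R1 = 214; c = 9; remainder = value at the root: -3*(9)^2 + 4*(9)^1 - 6 = (-243) + (36) + (-6) = -213; answer -213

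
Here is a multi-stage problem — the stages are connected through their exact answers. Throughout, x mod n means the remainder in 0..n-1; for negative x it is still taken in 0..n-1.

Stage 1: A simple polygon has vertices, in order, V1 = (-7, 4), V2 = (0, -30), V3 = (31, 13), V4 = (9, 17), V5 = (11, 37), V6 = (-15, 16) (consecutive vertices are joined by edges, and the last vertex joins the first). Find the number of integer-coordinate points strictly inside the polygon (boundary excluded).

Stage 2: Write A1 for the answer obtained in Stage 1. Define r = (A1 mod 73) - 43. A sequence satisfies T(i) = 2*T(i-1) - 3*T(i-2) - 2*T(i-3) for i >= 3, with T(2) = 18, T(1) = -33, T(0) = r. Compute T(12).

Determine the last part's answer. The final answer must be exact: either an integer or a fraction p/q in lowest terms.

1434

Stage 1: cross terms: (-7*-30 - 0*4)=210, (0*13 - 31*-30)=930, (31*17 - 9*13)=410, (9*37 - 11*17)=146, (11*16 - -15*37)=731, (-15*4 - -7*16)=52; twice the area = |2479| = 2479; area = 2479/2; boundary points = 1 + 1 + 2 + 2 + 1 + 4 = 11; strictly interior points = area - boundary/2 + 1 = 1235; answer 1235
Stage 2: A1 = 1235; r = 24; T(3) = 2*(18) - 3*(-33) - 2*(24) = 87; iterating: T(3)=87, T(4)=186, T(5)=75, T(6)=-582, T(7)=-1761, T(8)=-1926, T(9)=2595, T(10)=14490, T(11)=25047, T(12)=1434; answer 1434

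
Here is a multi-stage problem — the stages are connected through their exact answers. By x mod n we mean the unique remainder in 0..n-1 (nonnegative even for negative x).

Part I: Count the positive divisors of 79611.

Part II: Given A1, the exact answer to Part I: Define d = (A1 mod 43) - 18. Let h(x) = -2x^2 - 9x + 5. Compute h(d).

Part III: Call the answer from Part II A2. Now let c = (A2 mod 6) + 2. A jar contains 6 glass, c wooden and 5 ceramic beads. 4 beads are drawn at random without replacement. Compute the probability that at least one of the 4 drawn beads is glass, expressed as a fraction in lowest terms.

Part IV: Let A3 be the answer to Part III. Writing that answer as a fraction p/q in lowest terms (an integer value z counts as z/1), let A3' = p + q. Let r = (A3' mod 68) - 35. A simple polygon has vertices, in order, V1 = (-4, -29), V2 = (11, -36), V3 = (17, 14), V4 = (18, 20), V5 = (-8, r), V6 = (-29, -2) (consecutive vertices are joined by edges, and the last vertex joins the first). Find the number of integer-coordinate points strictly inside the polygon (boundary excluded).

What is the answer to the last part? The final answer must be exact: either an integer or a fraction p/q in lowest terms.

1489

Part I: 79611 = 3 * 7 * 17 * 223; number of divisors = (1+1) * (1+1) * (1+1) * (1+1) = 16; answer 16
Part II: A1 = 16; d = -2; -2*(-2)^2 - 9*(-2)^1 + 5 = (-8) + (18) + (5) = 15; answer 15
Part III: A2 = 15; c = 5; total draws C(16,4) = 1820; complement C(10,4) = 210; favorable 1820 - 210 = 1610; P = 23/26; answer 23/26
Part IV: A3 = 23/26; threaded value p + q = 49; r = 14; cross terms: (-4*-36 - 11*-29)=463, (11*14 - 17*-36)=766, (17*20 - 18*14)=88, (18*14 - -8*20)=412, (-8*-2 - -29*14)=422, (-29*-29 - -4*-2)=833; twice the area = |2984| = 2984; area = 1492; boundary points = 1 + 2 + 1 + 2 + 1 + 1 = 8; strictly interior points = area - boundary/2 + 1 = 1489; answer 1489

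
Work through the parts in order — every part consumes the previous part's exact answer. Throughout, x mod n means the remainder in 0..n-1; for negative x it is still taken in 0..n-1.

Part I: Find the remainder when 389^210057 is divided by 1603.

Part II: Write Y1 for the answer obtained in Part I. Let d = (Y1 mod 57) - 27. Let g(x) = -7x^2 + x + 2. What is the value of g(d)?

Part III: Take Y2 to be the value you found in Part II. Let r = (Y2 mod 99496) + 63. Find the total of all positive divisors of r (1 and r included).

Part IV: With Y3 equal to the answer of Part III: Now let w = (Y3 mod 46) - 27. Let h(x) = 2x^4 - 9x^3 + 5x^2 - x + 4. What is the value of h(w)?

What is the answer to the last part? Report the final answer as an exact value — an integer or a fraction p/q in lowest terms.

159070

Part I: squarings mod 1603: 389^1=389, 389^2=639, 389^4=1159, 389^8=1570, 389^16=1089, 389^32=1304, 389^64=1236, 389^128=37, 389^256=1369, 389^512=254, 389^1024=396, 389^2048=1325, 389^4096=340, 389^8192=184, 389^16384=193, 389^32768=380, 389^65536=130, 389^131072=870; 389^210057 = 389^1 * 389^8 * 389^128 * 389^1024 * 389^4096 * 389^8192 * 389^65536 * 389^131072 = 946 (mod 1603); answer 946
Part II: Y1 = 946; d = 7; -7*(7)^2 + 1*(7)^1 + 2 = (-343) + (7) + (2) = -334; answer -334
Part III: Y2 = -334; r = 99225; 99225 = 3^4 * 5^2 * 7^2; sigma = (1 + 3 + 9 + 27 + 81) * (1 + 5 + 25) * (1 + 7 + 49) = 121 * 31 * 57 = 213807; answer 213807
Part IV: Y3 = 213807; w = 18; 2*(18)^4 - 9*(18)^3 + 5*(18)^2 - 1*(18)^1 + 4 = (209952) + (-52488) + (1620) + (-18) + (4) = 159070; answer 159070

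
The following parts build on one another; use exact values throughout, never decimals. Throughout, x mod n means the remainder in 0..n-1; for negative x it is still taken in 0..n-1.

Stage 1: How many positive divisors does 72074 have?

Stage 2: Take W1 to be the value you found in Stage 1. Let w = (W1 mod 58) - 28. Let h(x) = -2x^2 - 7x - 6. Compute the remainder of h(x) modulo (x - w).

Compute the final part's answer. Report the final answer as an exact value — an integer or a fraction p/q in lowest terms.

Stage 1: 72074 = 2 * 36037; number of divisors = (1+1) * (1+1) = 4; answer 4
Stage 2: W1 = 4; w = -24; remainder = value at the root: -2*(-24)^2 - 7*(-24)^1 - 6 = (-1152) + (168) + (-6) = -990; answer -990

-990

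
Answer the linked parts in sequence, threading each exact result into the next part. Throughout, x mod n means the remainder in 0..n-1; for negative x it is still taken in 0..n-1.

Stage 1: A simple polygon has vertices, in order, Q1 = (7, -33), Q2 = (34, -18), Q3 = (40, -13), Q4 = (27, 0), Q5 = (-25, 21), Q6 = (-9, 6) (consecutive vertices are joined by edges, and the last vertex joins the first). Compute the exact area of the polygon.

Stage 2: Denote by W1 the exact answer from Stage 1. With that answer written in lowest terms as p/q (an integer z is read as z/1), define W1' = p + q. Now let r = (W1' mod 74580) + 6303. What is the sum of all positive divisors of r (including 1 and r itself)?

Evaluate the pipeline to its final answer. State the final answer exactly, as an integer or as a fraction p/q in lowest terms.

7548

Stage 1: cross terms: (7*-18 - 34*-33)=996, (34*-13 - 40*-18)=278, (40*0 - 27*-13)=351, (27*21 - -25*0)=567, (-25*6 - -9*21)=39, (-9*-33 - 7*6)=255; twice the area = |2486| = 2486; area = 1243; answer 1243
Stage 2: W1 = 1243; threaded value p + q = 1244; r = 7547; 7547 is prime, so its only divisors are 1 and 7547; sigma = 1 + 7547 = 7548; answer 7548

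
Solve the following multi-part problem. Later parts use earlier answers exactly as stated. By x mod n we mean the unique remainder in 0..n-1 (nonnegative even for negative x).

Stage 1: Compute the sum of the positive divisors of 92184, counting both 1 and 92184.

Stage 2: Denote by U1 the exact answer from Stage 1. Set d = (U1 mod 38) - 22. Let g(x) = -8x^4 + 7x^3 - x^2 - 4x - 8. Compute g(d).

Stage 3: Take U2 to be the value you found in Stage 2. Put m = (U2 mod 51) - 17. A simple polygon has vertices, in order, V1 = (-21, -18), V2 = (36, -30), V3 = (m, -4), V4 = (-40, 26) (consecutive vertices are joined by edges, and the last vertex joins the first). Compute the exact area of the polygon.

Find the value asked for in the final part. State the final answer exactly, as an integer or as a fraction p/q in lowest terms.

Stage 1: 92184 = 2^3 * 3 * 23 * 167; sigma = (1 + 2 + 4 + 8) * (1 + 3) * (1 + 23) * (1 + 167) = 15 * 4 * 24 * 168 = 241920; answer 241920
Stage 2: U1 = 241920; d = -10; -8*(-10)^4 + 7*(-10)^3 - 1*(-10)^2 - 4*(-10)^1 - 8 = (-80000) + (-7000) + (-100) + (40) + (-8) = -87068; answer -87068
Stage 3: U2 = -87068; m = 23; cross terms: (-21*-30 - 36*-18)=1278, (36*-4 - 23*-30)=546, (23*26 - -40*-4)=438, (-40*-18 - -21*26)=1266; twice the area = |3528| = 3528; area = 1764; answer 1764

1764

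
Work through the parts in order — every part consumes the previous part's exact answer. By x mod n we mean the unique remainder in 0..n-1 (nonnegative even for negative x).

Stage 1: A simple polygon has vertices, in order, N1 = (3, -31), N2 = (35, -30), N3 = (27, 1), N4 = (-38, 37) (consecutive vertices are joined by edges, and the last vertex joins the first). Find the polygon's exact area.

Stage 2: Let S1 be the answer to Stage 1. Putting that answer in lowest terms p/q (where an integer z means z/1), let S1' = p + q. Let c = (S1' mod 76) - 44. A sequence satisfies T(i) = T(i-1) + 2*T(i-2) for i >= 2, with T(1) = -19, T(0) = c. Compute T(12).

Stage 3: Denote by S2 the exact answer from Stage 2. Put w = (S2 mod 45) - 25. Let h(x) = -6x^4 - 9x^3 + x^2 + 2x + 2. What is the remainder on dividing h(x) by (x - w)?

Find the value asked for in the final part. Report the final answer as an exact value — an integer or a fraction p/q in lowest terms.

-843256

Stage 1: cross terms: (3*-30 - 35*-31)=995, (35*1 - 27*-30)=845, (27*37 - -38*1)=1037, (-38*-31 - 3*37)=1067; twice the area = |3944| = 3944; area = 1972; answer 1972
Stage 2: S1 = 1972; threaded value p + q = 1973; c = 29; T(2) = 1*(-19) + 2*(29) = 39; iterating: T(2)=39, T(3)=1, T(4)=79, T(5)=81, T(6)=239, T(7)=401, T(8)=879, T(9)=1681, T(10)=3439, T(11)=6801, T(12)=13679; answer 13679
Stage 3: S2 = 13679; w = 19; remainder = value at the root: -6*(19)^4 - 9*(19)^3 + 1*(19)^2 + 2*(19)^1 + 2 = (-781926) + (-61731) + (361) + (38) + (2) = -843256; answer -843256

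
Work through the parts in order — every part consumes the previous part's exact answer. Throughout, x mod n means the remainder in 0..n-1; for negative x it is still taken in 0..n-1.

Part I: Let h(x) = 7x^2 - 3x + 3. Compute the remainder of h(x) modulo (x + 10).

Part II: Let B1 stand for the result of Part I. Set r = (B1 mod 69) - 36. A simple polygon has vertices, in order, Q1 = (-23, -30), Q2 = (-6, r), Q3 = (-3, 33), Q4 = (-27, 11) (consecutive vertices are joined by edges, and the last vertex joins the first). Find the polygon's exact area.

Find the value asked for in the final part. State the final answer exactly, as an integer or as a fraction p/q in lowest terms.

1403/2

Part I: remainder = value at the root: 7*(-10)^2 - 3*(-10)^1 + 3 = (700) + (30) + (3) = 733; answer 733
Part II: B1 = 733; r = 7; cross terms: (-23*7 - -6*-30)=-341, (-6*33 - -3*7)=-177, (-3*11 - -27*33)=858, (-27*-30 - -23*11)=1063; twice the area = |1403| = 1403; area = 1403/2; answer 1403/2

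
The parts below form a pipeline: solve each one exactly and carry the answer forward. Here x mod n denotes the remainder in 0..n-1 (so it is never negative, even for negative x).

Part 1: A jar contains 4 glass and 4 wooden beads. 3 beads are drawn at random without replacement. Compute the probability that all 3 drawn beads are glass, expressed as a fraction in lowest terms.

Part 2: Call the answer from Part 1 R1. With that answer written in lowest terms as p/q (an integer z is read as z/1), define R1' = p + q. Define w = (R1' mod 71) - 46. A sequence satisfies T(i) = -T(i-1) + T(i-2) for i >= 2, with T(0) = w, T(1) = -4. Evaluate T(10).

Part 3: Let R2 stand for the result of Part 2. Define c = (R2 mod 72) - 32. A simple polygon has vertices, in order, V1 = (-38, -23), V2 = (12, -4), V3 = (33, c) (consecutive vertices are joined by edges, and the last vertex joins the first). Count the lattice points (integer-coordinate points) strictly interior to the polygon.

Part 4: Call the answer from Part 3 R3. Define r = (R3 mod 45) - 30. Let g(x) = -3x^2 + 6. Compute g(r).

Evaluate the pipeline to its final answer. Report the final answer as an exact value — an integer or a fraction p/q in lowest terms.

Part 1: total draws C(8,3) = 56; favorable C(4,3) = 4; P = 1/14; answer 1/14
Part 2: R1 = 1/14; threaded value p + q = 15; w = -31; T(2) = -1*(-4) + 1*(-31) = -27; iterating: T(2)=-27, T(3)=23, T(4)=-50, T(5)=73, T(6)=-123, T(7)=196, T(8)=-319, T(9)=515, T(10)=-834; answer -834
Part 3: R2 = -834; c = -2; cross terms: (-38*-4 - 12*-23)=428, (12*-2 - 33*-4)=108, (33*-23 - -38*-2)=-835; twice the area = |-299| = 299; area = 299/2; boundary points = 1 + 1 + 1 = 3; strictly interior points = area - boundary/2 + 1 = 149; answer 149
Part 4: R3 = 149; r = -16; -3*(-16)^2 + 6 = (-768) + (6) = -762; answer -762

-762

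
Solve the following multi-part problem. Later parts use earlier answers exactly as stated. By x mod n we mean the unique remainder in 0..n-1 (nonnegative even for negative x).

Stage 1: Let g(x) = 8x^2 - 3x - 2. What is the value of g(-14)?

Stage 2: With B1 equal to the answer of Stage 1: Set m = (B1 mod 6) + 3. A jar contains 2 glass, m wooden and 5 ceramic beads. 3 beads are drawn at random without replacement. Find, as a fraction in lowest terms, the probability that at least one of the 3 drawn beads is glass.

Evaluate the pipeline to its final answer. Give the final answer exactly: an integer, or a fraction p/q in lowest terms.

Stage 1: 8*(-14)^2 - 3*(-14)^1 - 2 = (1568) + (42) + (-2) = 1608; answer 1608
Stage 2: B1 = 1608; m = 3; total draws C(10,3) = 120; complement C(8,3) = 56; favorable 120 - 56 = 64; P = 8/15; answer 8/15

8/15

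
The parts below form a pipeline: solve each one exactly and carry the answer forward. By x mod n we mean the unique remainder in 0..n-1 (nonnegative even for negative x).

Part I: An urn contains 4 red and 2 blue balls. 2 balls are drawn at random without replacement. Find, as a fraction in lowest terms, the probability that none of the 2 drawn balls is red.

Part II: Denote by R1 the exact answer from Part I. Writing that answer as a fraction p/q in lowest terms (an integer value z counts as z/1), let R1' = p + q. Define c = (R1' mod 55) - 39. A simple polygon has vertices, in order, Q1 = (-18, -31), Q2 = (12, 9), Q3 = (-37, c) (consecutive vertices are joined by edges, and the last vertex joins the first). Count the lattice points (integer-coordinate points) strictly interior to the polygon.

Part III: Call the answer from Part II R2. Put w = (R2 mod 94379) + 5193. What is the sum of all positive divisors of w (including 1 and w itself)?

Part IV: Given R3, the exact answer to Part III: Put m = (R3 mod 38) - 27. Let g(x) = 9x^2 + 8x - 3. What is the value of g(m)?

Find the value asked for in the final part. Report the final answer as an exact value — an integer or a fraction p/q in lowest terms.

382

Part I: total draws C(6,2) = 15; favorable C(2,2) = 1; P = 1/15; answer 1/15
Part II: R1 = 1/15; threaded value p + q = 16; c = -23; cross terms: (-18*9 - 12*-31)=210, (12*-23 - -37*9)=57, (-37*-31 - -18*-23)=733; twice the area = |1000| = 1000; area = 500; boundary points = 10 + 1 + 1 = 12; strictly interior points = area - boundary/2 + 1 = 495; answer 495
Part III: R2 = 495; w = 5688; 5688 = 2^3 * 3^2 * 79; sigma = (1 + 2 + 4 + 8) * (1 + 3 + 9) * (1 + 79) = 15 * 13 * 80 = 15600; answer 15600
Part IV: R3 = 15600; m = -7; 9*(-7)^2 + 8*(-7)^1 - 3 = (441) + (-56) + (-3) = 382; answer 382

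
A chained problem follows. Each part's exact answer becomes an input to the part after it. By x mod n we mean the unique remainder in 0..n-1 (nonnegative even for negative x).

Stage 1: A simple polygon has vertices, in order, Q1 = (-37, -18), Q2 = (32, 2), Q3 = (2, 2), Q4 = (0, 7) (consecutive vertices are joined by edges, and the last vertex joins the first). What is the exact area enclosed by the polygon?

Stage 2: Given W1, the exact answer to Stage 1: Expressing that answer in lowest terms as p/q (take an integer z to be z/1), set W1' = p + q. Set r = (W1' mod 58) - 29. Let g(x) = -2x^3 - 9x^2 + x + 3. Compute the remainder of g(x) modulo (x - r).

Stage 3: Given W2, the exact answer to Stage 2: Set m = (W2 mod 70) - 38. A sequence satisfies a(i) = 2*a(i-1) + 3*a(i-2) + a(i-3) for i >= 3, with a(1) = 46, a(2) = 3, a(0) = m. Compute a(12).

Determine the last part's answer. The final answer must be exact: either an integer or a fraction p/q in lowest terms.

Stage 1: cross terms: (-37*2 - 32*-18)=502, (32*2 - 2*2)=60, (2*7 - 0*2)=14, (0*-18 - -37*7)=259; twice the area = |835| = 835; area = 835/2; answer 835/2
Stage 2: W1 = 835/2; threaded value p + q = 837; r = -4; remainder = value at the root: -2*(-4)^3 - 9*(-4)^2 + 1*(-4)^1 + 3 = (128) + (-144) + (-4) + (3) = -17; answer -17
Stage 3: W2 = -17; m = 15; a(3) = 2*(3) + 3*(46) + 1*(15) = 159; iterating: a(3)=159, a(4)=373, a(5)=1226, a(6)=3730, a(7)=11511, a(8)=35438, a(9)=109139, a(10)=336103, a(11)=1035061, a(12)=3187570; answer 3187570

3187570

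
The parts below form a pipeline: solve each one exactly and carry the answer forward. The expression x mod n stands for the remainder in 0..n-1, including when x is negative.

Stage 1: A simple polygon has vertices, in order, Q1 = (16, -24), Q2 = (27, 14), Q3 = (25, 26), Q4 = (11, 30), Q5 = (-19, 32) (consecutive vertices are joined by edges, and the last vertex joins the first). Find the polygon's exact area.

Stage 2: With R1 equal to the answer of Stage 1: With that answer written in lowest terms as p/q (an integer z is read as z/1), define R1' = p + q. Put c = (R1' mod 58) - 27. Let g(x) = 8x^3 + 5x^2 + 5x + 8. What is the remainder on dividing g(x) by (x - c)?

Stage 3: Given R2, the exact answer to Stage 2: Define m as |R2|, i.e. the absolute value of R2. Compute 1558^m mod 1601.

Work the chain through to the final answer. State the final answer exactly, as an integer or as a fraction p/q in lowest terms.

Stage 1: cross terms: (16*14 - 27*-24)=872, (27*26 - 25*14)=352, (25*30 - 11*26)=464, (11*32 - -19*30)=922, (-19*-24 - 16*32)=-56; twice the area = |2554| = 2554; area = 1277; answer 1277
Stage 2: R1 = 1277; threaded value p + q = 1278; c = -25; remainder = value at the root: 8*(-25)^3 + 5*(-25)^2 + 5*(-25)^1 + 8 = (-125000) + (3125) + (-125) + (8) = -121992; answer -121992
Stage 3: R2 = -121992; m = 121992; squarings mod 1601: 1558^1=1558, 1558^2=248, 1558^4=666, 1558^8=79, 1558^16=1438, 1558^32=953, 1558^64=442, 1558^128=42, 1558^256=163, 1558^512=953, 1558^1024=442, 1558^2048=42, 1558^4096=163, 1558^8192=953, 1558^16384=442, 1558^32768=42, 1558^65536=163; 1558^121992 = 1558^8 * 1558^128 * 1558^1024 * 1558^2048 * 1558^4096 * 1558^16384 * 1558^32768 * 1558^65536 = 1297 (mod 1601); answer 1297

1297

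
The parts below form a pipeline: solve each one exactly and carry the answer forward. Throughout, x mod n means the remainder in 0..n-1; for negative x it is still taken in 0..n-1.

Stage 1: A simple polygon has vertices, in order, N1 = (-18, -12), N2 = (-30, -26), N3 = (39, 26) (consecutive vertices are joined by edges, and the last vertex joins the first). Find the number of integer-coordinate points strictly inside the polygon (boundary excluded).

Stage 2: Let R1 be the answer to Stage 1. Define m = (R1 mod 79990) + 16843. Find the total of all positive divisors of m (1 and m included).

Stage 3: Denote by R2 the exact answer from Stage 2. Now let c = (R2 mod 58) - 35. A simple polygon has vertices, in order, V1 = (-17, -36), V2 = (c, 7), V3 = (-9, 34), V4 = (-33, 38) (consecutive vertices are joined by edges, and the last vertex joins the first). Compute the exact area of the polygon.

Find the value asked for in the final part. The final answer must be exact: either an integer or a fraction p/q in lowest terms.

964

Stage 1: cross terms: (-18*-26 - -30*-12)=108, (-30*26 - 39*-26)=234, (39*-12 - -18*26)=0; twice the area = |342| = 342; area = 171; boundary points = 2 + 1 + 19 = 22; strictly interior points = area - boundary/2 + 1 = 161; answer 161
Stage 2: R1 = 161; m = 17004; 17004 = 2^2 * 3 * 13 * 109; sigma = (1 + 2 + 4) * (1 + 3) * (1 + 13) * (1 + 109) = 7 * 4 * 14 * 110 = 43120; answer 43120
Stage 3: R2 = 43120; c = -9; cross terms: (-17*7 - -9*-36)=-443, (-9*34 - -9*7)=-243, (-9*38 - -33*34)=780, (-33*-36 - -17*38)=1834; twice the area = |1928| = 1928; area = 964; answer 964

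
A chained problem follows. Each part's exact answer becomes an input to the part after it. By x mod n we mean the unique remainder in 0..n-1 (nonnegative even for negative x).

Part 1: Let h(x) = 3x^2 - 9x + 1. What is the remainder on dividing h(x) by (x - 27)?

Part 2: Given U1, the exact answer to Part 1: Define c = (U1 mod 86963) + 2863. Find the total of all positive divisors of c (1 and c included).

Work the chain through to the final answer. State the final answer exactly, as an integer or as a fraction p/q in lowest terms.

9030

Part 1: remainder = value at the root: 3*(27)^2 - 9*(27)^1 + 1 = (2187) + (-243) + (1) = 1945; answer 1945
Part 2: U1 = 1945; c = 4808; 4808 = 2^3 * 601; sigma = (1 + 2 + 4 + 8) * (1 + 601) = 15 * 602 = 9030; answer 9030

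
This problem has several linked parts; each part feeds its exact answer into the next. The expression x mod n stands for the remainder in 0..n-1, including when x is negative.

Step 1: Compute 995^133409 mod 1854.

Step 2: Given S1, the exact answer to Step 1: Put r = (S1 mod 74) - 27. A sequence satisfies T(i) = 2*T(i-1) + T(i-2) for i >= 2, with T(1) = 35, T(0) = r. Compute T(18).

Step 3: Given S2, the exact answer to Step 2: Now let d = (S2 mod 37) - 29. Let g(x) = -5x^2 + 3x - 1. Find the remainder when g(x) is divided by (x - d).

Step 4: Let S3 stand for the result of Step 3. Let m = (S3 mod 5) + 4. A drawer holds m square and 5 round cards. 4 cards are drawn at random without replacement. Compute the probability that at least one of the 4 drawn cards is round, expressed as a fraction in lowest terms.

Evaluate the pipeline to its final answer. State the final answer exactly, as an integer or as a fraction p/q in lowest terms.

Step 1: squarings mod 1854: 995^1=995, 995^2=1843, 995^4=121, 995^8=1663, 995^16=1255, 995^32=979, 995^64=1777, 995^128=367, 995^256=1201, 995^512=1843, 995^1024=121, 995^2048=1663, 995^4096=1255, 995^8192=979, 995^16384=1777, 995^32768=367, 995^65536=1201, 995^131072=1843; 995^133409 = 995^1 * 995^32 * 995^256 * 995^2048 * 995^131072 = 1577 (mod 1854); answer 1577
Step 2: S1 = 1577; r = -4; T(2) = 2*(35) + 1*(-4) = 66; iterating: T(2)=66, T(3)=167, T(4)=400, T(5)=967, T(6)=2334, T(7)=5635, T(8)=13604, T(9)=32843, T(10)=79290, T(11)=191423, T(12)=462136, T(13)=1115695, T(14)=2693526, T(15)=6502747, T(16)=15699020, T(17)=37900787, T(18)=91500594; answer 91500594
Step 3: S2 = 91500594; d = -28; remainder = value at the root: -5*(-28)^2 + 3*(-28)^1 - 1 = (-3920) + (-84) + (-1) = -4005; answer -4005
Step 4: S3 = -4005; m = 4; total draws C(9,4) = 126; complement C(4,4) = 1; favorable 126 - 1 = 125; P = 125/126; answer 125/126

125/126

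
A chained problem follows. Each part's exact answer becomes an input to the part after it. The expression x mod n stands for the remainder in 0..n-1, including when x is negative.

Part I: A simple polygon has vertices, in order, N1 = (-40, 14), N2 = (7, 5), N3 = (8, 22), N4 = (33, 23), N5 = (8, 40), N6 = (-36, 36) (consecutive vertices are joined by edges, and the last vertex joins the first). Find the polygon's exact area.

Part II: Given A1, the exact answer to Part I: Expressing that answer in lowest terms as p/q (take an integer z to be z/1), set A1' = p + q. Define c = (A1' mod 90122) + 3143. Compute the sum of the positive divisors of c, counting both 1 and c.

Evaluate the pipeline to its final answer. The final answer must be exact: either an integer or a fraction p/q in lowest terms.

Part I: cross terms: (-40*5 - 7*14)=-298, (7*22 - 8*5)=114, (8*23 - 33*22)=-542, (33*40 - 8*23)=1136, (8*36 - -36*40)=1728, (-36*14 - -40*36)=936; twice the area = |3074| = 3074; area = 1537; answer 1537
Part II: A1 = 1537; threaded value p + q = 1538; c = 4681; 4681 = 31 * 151; sigma = (1 + 31) * (1 + 151) = 32 * 152 = 4864; answer 4864

4864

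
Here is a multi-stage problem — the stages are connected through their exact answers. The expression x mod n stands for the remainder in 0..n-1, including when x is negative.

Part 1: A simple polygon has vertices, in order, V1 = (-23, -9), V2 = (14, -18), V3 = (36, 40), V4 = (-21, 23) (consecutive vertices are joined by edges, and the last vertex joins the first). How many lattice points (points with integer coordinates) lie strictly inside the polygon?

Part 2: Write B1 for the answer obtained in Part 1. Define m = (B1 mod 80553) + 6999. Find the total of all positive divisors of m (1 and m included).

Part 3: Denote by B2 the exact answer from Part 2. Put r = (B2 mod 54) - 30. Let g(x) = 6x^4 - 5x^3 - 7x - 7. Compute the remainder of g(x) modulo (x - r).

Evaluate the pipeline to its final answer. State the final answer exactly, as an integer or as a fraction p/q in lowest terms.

6647

Part 1: cross terms: (-23*-18 - 14*-9)=540, (14*40 - 36*-18)=1208, (36*23 - -21*40)=1668, (-21*-9 - -23*23)=718; twice the area = |4134| = 4134; area = 2067; boundary points = 1 + 2 + 1 + 2 = 6; strictly interior points = area - boundary/2 + 1 = 2065; answer 2065
Part 2: B1 = 2065; m = 9064; 9064 = 2^3 * 11 * 103; sigma = (1 + 2 + 4 + 8) * (1 + 11) * (1 + 103) = 15 * 12 * 104 = 18720; answer 18720
Part 3: B2 = 18720; r = 6; remainder = value at the root: 6*(6)^4 - 5*(6)^3 - 7*(6)^1 - 7 = (7776) + (-1080) + (-42) + (-7) = 6647; answer 6647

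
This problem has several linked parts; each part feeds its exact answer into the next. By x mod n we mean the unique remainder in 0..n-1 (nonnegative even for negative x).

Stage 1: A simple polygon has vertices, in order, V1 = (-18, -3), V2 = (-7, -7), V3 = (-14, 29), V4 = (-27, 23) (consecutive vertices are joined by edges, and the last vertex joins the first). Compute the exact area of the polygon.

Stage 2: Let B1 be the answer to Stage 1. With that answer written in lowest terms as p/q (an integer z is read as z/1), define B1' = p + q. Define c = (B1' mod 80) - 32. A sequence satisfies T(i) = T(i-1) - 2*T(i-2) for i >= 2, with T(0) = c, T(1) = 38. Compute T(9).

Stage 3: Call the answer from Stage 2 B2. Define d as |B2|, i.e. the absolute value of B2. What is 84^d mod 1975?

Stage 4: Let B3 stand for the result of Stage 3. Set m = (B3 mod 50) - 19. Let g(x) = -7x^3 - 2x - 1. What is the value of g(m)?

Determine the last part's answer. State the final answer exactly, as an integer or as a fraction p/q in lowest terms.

-12121

Stage 1: cross terms: (-18*-7 - -7*-3)=105, (-7*29 - -14*-7)=-301, (-14*23 - -27*29)=461, (-27*-3 - -18*23)=495; twice the area = |760| = 760; area = 380; answer 380
Stage 2: B1 = 380; threaded value p + q = 381; c = 29; T(2) = 1*(38) - 2*(29) = -20; iterating: T(2)=-20, T(3)=-96, T(4)=-56, T(5)=136, T(6)=248, T(7)=-24, T(8)=-520, T(9)=-472; answer -472
Stage 3: B2 = -472; d = 472; squarings mod 1975: 84^1=84, 84^2=1131, 84^4=1336, 84^8=1471, 84^16=1216, 84^32=1356, 84^64=11, 84^128=121, 84^256=816; 84^472 = 84^8 * 84^16 * 84^64 * 84^128 * 84^256 = 1731 (mod 1975); answer 1731
Stage 4: B3 = 1731; m = 12; -7*(12)^3 - 2*(12)^1 - 1 = (-12096) + (-24) + (-1) = -12121; answer -12121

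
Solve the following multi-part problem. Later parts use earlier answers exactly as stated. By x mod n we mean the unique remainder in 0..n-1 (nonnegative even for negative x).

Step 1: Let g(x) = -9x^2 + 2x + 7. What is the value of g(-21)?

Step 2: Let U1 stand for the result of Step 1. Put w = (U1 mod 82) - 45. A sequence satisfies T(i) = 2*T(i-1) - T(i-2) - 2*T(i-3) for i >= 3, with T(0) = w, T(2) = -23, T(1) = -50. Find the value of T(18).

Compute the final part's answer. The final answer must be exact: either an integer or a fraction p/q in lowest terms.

-325919

Step 1: -9*(-21)^2 + 2*(-21)^1 + 7 = (-3969) + (-42) + (7) = -4004; answer -4004
Step 2: U1 = -4004; w = -31; T(3) = 2*(-23) - 1*(-50) - 2*(-31) = 66; iterating: T(3)=66, T(4)=255, T(5)=490, T(6)=593, T(7)=186, T(8)=-1201, T(9)=-3774, T(10)=-6719, T(11)=-7262, T(12)=-257, T(13)=20186, T(14)=55153, T(15)=90634, T(16)=85743, T(17)=-29454, T(18)=-325919; answer -325919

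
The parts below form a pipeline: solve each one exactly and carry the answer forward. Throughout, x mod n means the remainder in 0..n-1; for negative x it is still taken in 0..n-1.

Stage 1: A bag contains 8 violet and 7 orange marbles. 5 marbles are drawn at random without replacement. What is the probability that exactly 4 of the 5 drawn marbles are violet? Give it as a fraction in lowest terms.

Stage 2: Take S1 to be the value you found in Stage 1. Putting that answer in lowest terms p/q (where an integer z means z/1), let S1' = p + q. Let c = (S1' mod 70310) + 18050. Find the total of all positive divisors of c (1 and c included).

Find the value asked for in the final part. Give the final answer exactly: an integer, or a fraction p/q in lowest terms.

Stage 1: total draws C(15,5) = 3003; favorable C(8,4)*C(7,1) = 490; P = 70/429; answer 70/429
Stage 2: S1 = 70/429; threaded value p + q = 499; c = 18549; 18549 = 3^4 * 229; sigma = (1 + 3 + 9 + 27 + 81) * (1 + 229) = 121 * 230 = 27830; answer 27830

27830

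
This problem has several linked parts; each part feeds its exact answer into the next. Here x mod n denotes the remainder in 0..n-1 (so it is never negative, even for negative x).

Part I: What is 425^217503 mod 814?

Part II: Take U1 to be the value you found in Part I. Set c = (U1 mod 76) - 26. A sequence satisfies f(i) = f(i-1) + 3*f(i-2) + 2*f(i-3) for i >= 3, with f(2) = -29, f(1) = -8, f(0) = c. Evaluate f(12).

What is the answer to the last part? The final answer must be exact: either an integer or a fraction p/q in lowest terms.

-251277

Part I: squarings mod 814: 425^1=425, 425^2=731, 425^4=377, 425^8=493, 425^16=477, 425^32=423, 425^64=663, 425^128=9, 425^256=81, 425^512=49, 425^1024=773, 425^2048=53, 425^4096=367, 425^8192=379, 425^16384=377, 425^32768=493, 425^65536=477, 425^131072=423; 425^217503 = 425^1 * 425^2 * 425^4 * 425^8 * 425^16 * 425^128 * 425^256 * 425^4096 * 425^16384 * 425^65536 * 425^131072 = 783 (mod 814); answer 783
Part II: U1 = 783; c = -3; f(3) = 1*(-29) + 3*(-8) + 2*(-3) = -59; iterating: f(3)=-59, f(4)=-162, f(5)=-397, f(6)=-1001, f(7)=-2516, f(8)=-6313, f(9)=-15863, f(10)=-39834, f(11)=-100049, f(12)=-251277; answer -251277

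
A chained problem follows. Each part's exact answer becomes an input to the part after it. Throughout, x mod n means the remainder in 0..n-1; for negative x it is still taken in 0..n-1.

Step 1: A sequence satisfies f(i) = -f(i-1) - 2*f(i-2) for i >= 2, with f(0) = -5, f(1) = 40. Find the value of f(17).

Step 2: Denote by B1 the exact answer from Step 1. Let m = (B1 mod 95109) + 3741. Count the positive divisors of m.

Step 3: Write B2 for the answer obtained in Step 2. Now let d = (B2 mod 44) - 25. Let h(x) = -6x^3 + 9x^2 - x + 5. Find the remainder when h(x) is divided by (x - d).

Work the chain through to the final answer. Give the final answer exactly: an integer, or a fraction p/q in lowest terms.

32101

Step 1: f(2) = -1*(40) - 2*(-5) = -30; iterating: f(2)=-30, f(3)=-50, f(4)=110, f(5)=-10, f(6)=-210, f(7)=230, f(8)=190, f(9)=-650, f(10)=270, f(11)=1030, f(12)=-1570, f(13)=-490, f(14)=3630, f(15)=-2650, f(16)=-4610, f(17)=9910; answer 9910
Step 2: B1 = 9910; m = 13651; 13651 = 11 * 17 * 73; number of divisors = (1+1) * (1+1) * (1+1) = 8; answer 8
Step 3: B2 = 8; d = -17; remainder = value at the root: -6*(-17)^3 + 9*(-17)^2 - 1*(-17)^1 + 5 = (29478) + (2601) + (17) + (5) = 32101; answer 32101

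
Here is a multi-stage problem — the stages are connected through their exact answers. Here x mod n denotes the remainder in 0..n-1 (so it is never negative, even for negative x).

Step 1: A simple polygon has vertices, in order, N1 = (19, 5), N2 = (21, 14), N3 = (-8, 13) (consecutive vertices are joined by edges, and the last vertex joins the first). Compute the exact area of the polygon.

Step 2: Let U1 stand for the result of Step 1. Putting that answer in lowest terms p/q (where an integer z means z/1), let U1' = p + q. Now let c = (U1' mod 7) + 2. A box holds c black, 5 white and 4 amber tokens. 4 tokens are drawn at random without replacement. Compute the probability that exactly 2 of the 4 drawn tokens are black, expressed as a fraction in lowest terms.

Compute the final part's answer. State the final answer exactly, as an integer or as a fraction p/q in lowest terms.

216/715

Step 1: cross terms: (19*14 - 21*5)=161, (21*13 - -8*14)=385, (-8*5 - 19*13)=-287; twice the area = |259| = 259; area = 259/2; answer 259/2
Step 2: U1 = 259/2; threaded value p + q = 261; c = 4; total draws C(13,4) = 715; favorable C(4,2)*C(9,2) = 216; P = 216/715; answer 216/715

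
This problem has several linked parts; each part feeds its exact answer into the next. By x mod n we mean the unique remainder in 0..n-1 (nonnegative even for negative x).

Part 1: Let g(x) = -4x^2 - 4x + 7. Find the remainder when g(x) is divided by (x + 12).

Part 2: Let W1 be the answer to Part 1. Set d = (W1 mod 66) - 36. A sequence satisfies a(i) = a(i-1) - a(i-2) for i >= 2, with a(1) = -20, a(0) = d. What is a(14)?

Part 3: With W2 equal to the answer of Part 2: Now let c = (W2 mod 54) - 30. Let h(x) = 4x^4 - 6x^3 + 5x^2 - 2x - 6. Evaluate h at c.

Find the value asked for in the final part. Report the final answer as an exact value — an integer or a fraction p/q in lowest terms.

835731

Part 1: remainder = value at the root: -4*(-12)^2 - 4*(-12)^1 + 7 = (-576) + (48) + (7) = -521; answer -521
Part 2: W1 = -521; d = -29; a(2) = 1*(-20) - 1*(-29) = 9; iterating: a(2)=9, a(3)=29, a(4)=20, a(5)=-9, a(6)=-29, a(7)=-20, a(8)=9, a(9)=29, a(10)=20, a(11)=-9, a(12)=-29, a(13)=-20, a(14)=9; answer 9
Part 3: W2 = 9; c = -21; 4*(-21)^4 - 6*(-21)^3 + 5*(-21)^2 - 2*(-21)^1 - 6 = (777924) + (55566) + (2205) + (42) + (-6) = 835731; answer 835731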